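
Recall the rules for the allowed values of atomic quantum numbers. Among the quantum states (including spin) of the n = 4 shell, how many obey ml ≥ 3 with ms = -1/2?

The (l, ml) pairs meeting ml ≥ 3 give: l=3 → 1.
Orbitals: 1. With ms fixed to a single value there is one state per orbital, giving 1 state.

1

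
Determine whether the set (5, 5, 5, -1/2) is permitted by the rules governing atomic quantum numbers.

The orbital quantum number must satisfy 0 ≤ ℓ ≤ n−1. With n = 5 the allowed ℓ values are 0, 1, 2, 3, 4, so ℓ = 5 is out of range.

No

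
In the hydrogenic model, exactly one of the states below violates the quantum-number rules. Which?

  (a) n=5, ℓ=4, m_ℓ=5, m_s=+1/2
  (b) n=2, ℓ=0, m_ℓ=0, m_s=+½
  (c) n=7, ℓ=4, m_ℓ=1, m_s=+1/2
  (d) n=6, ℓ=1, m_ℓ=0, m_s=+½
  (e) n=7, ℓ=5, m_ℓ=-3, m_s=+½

(a) has |m_ℓ| = 5 > ℓ = 4, violating −ℓ ≤ m_ℓ ≤ ℓ.
The remaining sets (b), (c), (d), (e) satisfy all four rules.

(a)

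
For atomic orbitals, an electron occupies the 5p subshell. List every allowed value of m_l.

-1, 0, 1

The 5p subshell has l = 1, and m_l takes every integer from −l to +l. With l = 1 that gives the 3 values -1, 0, 1.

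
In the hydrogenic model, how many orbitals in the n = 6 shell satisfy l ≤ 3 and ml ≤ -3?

With n = 6 the allowed l are 0, 1, …, 5.
Contributions: l=3 → 1.
Total orbitals: 1.

1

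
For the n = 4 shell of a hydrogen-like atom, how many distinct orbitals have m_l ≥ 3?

For n = 4, l ranges over 0 … 3.
Contributions: l=3 → 1.
Total orbitals: 1.

1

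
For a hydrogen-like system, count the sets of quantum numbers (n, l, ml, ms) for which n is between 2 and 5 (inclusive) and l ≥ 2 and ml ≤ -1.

32

Treat each shell separately and count matching orbitals:
n=3 → 2; n=4 → 5; n=5 → 9.
Orbitals: 2 + 5 + 9 = 16. Including both spin states (ms = ±1/2) gives 2 × 16 = 32 states.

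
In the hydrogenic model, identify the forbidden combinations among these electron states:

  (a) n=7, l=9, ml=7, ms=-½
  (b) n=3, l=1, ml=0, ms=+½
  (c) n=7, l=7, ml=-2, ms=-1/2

(a) has l = 9 ≥ n = 7, violating 0 ≤ l ≤ n−1.
(c) has l = 7 ≥ n = 7, violating 0 ≤ l ≤ n−1.
The remaining set (b) satisfies all four rules.

(a) and (c)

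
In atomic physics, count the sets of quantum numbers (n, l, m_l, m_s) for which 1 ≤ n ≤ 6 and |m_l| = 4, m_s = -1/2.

Work shell by shell — for each n, count the (l, m_l) pairs that satisfy |m_l| = 4:
n=5 → 2; n=6 → 4.
Orbitals: 2 + 4 = 6. With m_s fixed to -1/2 there is one state per orbital, so 6 states.

6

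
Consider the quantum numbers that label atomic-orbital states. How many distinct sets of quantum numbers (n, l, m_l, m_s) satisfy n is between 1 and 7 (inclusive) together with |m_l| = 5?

12

Go shell by shell, enumerating (l, m_l) with |m_l| = 5:
n=6 → 2; n=7 → 4.
Orbitals: 2 + 4 = 6. Including both spin states (m_s = ±1/2) gives 2 × 6 = 12 states.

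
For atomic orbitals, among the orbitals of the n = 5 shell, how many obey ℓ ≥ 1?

24

Go through ℓ = 0, …, 4 (the values permitted for n = 5).
The (ℓ, m_ℓ) pairs meeting ℓ ≥ 1 give: ℓ=1 → 3; ℓ=2 → 5; ℓ=3 → 7; ℓ=4 → 9.
Total orbitals: 3 + 5 + 7 + 9 = 24.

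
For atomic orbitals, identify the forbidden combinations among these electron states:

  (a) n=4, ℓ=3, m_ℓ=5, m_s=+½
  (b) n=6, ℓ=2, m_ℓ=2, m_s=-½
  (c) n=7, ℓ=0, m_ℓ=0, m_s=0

(a) has |m_ℓ| = 5 > ℓ = 3, violating −ℓ ≤ m_ℓ ≤ ℓ.
(c) has m_s = 0, but an electron's spin must be ±1/2.
The remaining set (b) satisfies all four rules.

(a) and (c)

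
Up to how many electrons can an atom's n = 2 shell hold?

A shell holds 2n² electrons: 2 × 2² = 2 × 4 = 8.

8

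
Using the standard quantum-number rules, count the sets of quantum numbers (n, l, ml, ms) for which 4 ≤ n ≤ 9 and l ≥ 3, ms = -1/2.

Go shell by shell, enumerating (l, ml) with l ≥ 3:
n=4 → 7; n=5 → 16; n=6 → 27; n=7 → 40; n=8 → 55; n=9 → 72.
Orbitals: 7 + 16 + 27 + 40 + 55 + 72 = 217. With ms fixed to -1/2 there is one state per orbital, so 217 states.

217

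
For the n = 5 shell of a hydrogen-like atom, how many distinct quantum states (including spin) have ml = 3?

4

The n = 5 shell has l = 0 through 4; check each.
Contributions: l=3 → 1; l=4 → 1.
Orbitals: 1 + 1 = 2. Each orbital carries two spin states, so 2 × 2 = 4 states.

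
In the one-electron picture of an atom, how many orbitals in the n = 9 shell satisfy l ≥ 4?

Per l-value: l=4 → 9; l=5 → 11; l=6 → 13; l=7 → 15; l=8 → 17.
Total orbitals: 9 + 11 + 13 + 15 + 17 = 65.

65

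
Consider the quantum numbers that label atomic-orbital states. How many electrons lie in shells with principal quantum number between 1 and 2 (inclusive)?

Shell n has n² orbitals: 1²=1 + 2²=4 = 5 orbitals.
Two spin states per orbital: 2 × 5 = 10 electrons.

10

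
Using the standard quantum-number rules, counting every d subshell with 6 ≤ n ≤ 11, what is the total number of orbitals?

A d subshell (l = 2) exists for every n ≥ 3, so shells n = 6, 7, 8, 9, 10, 11 each contribute one — 6 subshells.
Since each d subshell has 2·2+1 = 5 orbitals, the total is 6 × 5 = 30.

30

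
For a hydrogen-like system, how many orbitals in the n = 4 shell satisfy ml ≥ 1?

The n = 4 shell has l = 0 through 3; check each.
Orbitals with ml ≥ 1, by l: l=1 → 1; l=2 → 2; l=3 → 3.
Total orbitals: 1 + 2 + 3 = 6.

6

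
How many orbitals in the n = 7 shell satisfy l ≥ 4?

33

The n = 7 shell has l = 0 through 6; check each.
Contributions: l=4 → 9; l=5 → 11; l=6 → 13.
Total orbitals: 9 + 11 + 13 = 33.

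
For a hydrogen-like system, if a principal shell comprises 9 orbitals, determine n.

n = 3

n² = 9 ⇒ n = 3.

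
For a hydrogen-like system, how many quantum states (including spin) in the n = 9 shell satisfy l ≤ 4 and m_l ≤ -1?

Go through l = 0, …, 8 (the values permitted for n = 9).
Per l-value: l=1 → 1; l=2 → 2; l=3 → 3; l=4 → 4.
Orbitals: 1 + 2 + 3 + 4 = 10. Each orbital carries two spin states, so 10 × 2 = 20 states.

20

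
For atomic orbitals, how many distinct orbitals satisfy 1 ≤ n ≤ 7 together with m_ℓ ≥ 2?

35

For each n in the range, tally the orbitals obeying m_ℓ ≥ 2:
n=3 → 1; n=4 → 3; n=5 → 6; n=6 → 10; n=7 → 15.
Total orbitals: 1 + 3 + 6 + 10 + 15 = 35.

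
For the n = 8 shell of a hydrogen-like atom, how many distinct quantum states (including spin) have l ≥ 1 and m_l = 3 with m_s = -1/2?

Per l-value: l=3 → 1; l=4 → 1; l=5 → 1; l=6 → 1; l=7 → 1.
Orbitals: 1 + 1 + 1 + 1 + 1 = 5. With m_s fixed to a single value there is one state per orbital, giving 5 states.

5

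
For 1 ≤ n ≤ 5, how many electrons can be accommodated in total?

Total orbitals = 1² + 2² + 3² + 4² + 5² = 55. Doubling for spin gives 110 electrons.

110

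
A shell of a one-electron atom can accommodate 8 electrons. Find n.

2n² = 8 ⇒ n² = 4 ⇒ n = 2.

n = 2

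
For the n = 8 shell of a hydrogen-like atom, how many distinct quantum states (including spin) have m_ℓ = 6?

The n = 8 shell has ℓ = 0 through 7; check each.
Contributions: ℓ=6 → 1; ℓ=7 → 1.
Orbitals: 1 + 1 = 2. Each orbital carries two spin states, so 2 × 2 = 4 states.

4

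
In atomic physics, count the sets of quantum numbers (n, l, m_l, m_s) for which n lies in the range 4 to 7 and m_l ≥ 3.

Go shell by shell, enumerating (l, m_l) with m_l ≥ 3:
n=4 → 1; n=5 → 3; n=6 → 6; n=7 → 10.
Orbitals: 1 + 3 + 6 + 10 = 20. Including both spin states (m_s = ±1/2) gives 2 × 20 = 40 states.

40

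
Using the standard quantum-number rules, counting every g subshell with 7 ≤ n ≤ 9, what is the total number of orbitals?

A g subshell (l = 4) exists for every n ≥ 5, so shells n = 7, 8, 9 each contribute one — 3 subshells.
Since each g subshell has 2·4+1 = 9 orbitals, the total is 3 × 9 = 27.

27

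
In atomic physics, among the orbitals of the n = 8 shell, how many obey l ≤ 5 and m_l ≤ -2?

For n = 8, l ranges over 0 … 7.
Per l-value: l=2 → 1; l=3 → 2; l=4 → 3; l=5 → 4.
Total orbitals: 1 + 2 + 3 + 4 = 10.

10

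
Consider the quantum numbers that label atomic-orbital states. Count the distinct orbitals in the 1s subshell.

A subshell has 2l+1 orbitals; with l = 0, that's 1.

1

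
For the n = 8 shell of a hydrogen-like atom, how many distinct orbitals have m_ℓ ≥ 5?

6

For n = 8, ℓ ranges over 0 … 7.
The (ℓ, m_ℓ) pairs meeting m_ℓ ≥ 5 give: ℓ=5 → 1; ℓ=6 → 2; ℓ=7 → 3.
Total orbitals: 1 + 2 + 3 = 6.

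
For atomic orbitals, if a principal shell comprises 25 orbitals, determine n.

n² = 25 ⇒ n = 5.

n = 5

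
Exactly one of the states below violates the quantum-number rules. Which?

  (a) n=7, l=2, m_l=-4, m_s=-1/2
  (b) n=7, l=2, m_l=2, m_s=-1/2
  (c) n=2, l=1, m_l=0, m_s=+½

(a)

(a) has |m_l| = 4 > l = 2, violating −l ≤ m_l ≤ l.
The remaining sets (b), (c) satisfy all four rules.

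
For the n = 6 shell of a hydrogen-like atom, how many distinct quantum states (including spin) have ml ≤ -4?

The n = 6 shell has l = 0 through 5; check each.
Contributions: l=4 → 1; l=5 → 2.
Orbitals: 1 + 2 = 3. Each orbital carries two spin states, so 3 × 2 = 6 states.

6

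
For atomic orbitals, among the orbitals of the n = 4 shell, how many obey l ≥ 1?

15

Go through l = 0, …, 3 (the values permitted for n = 4).
Per l-value: l=1 → 3; l=2 → 5; l=3 → 7.
Total orbitals: 3 + 5 + 7 = 15.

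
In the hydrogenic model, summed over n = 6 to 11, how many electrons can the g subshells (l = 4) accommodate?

A g subshell (l = 4) exists for every n ≥ 5, so shells n = 6, 7, 8, 9, 10, 11 each contribute one — 6 subshells.
Since each g subshell holds 2(2·4+1) = 18 electrons, the total is 6 × 18 = 108.

108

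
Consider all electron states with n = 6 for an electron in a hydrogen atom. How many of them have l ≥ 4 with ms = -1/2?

Contributions: l=4 → 9; l=5 → 11.
Orbitals: 9 + 11 = 20. With ms fixed to a single value there is one state per orbital, giving 20 states.

20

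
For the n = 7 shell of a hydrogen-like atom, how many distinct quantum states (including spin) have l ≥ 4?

66

Go through l = 0, …, 6 (the values permitted for n = 7).
Orbitals with l ≥ 4, by l: l=4 → 9; l=5 → 11; l=6 → 13.
Orbitals: 9 + 11 + 13 = 33. Each orbital carries two spin states, so 33 × 2 = 66 states.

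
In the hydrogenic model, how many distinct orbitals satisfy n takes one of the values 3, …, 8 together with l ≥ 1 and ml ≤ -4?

20

Treat each shell separately and count matching orbitals:
n=5 → 1; n=6 → 3; n=7 → 6; n=8 → 10.
Total orbitals: 1 + 3 + 6 + 10 = 20.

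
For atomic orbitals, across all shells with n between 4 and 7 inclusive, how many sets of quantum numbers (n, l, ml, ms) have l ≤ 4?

Count contributing orbitals for each principal shell:
n=4 → 16; n=5 → 25; n=6 → 25; n=7 → 25.
Orbitals: 16 + 25 + 25 + 25 = 91. Including both spin states (ms = ±1/2) gives 2 × 91 = 182 states.

182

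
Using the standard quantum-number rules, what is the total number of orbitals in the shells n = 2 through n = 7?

Shell n has n² orbitals: 2²=4 + 3²=9 + 4²=16 + 5²=25 + 6²=36 + 7²=49 = 139 orbitals.

139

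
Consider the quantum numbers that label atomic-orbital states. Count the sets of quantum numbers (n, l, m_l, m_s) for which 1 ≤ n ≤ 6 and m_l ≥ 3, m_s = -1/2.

Work shell by shell — for each n, count the (l, m_l) pairs that satisfy m_l ≥ 3:
n=4 → 1; n=5 → 3; n=6 → 6.
Orbitals: 1 + 3 + 6 = 10. With m_s fixed to -1/2 there is one state per orbital, so 10 states.

10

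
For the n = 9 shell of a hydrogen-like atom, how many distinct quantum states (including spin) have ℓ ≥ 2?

154

With n = 9 the allowed ℓ are 0, 1, …, 8.
The (ℓ, m_ℓ) pairs meeting ℓ ≥ 2 give: ℓ=2 → 5; ℓ=3 → 7; ℓ=4 → 9; ℓ=5 → 11; ℓ=6 → 13; ℓ=7 → 15; ℓ=8 → 17.
Orbitals: 5 + 7 + 9 + 11 + 13 + 15 + 17 = 77. Each orbital carries two spin states, so 77 × 2 = 154 states.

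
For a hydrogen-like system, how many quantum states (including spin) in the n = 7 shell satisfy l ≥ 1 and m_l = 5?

Orbitals with l ≥ 1 and m_l = 5, by l: l=5 → 1; l=6 → 1.
Orbitals: 1 + 1 = 2. Each orbital carries two spin states, so 2 × 2 = 4 states.

4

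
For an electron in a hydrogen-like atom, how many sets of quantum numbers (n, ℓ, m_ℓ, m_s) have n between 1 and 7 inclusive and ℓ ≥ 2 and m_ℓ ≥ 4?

Count contributing orbitals for each principal shell:
n=5 → 1; n=6 → 3; n=7 → 6.
Orbitals: 1 + 3 + 6 = 10. Including both spin states (m_s = ±1/2) gives 2 × 10 = 20 states.

20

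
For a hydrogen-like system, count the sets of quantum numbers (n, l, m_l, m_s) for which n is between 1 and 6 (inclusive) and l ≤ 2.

82

Work shell by shell — for each n, count the (l, m_l) pairs that satisfy l ≤ 2:
n=1 → 1; n=2 → 4; n=3 → 9; n=4 → 9; n=5 → 9; n=6 → 9.
Orbitals: 1 + 4 + 9 + 9 + 9 + 9 = 41. Including both spin states (m_s = ±1/2) gives 2 × 41 = 82 states.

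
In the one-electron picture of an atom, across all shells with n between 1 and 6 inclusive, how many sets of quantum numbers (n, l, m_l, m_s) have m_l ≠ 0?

Per-shell orbital counts meeting the constraint:
n=2 → 2; n=3 → 6; n=4 → 12; n=5 → 20; n=6 → 30.
Orbitals: 2 + 6 + 12 + 20 + 30 = 70. Including both spin states (m_s = ±1/2) gives 2 × 70 = 140 states.

140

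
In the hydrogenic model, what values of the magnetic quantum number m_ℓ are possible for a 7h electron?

The 7h subshell has ℓ = 5, and m_ℓ takes every integer from −ℓ to +ℓ. With ℓ = 5 that gives the 11 values -5, -4, -3, -2, -1, 0, 1, 2, 3, 4, 5.

-5, -4, -3, -2, -1, 0, 1, 2, 3, 4, 5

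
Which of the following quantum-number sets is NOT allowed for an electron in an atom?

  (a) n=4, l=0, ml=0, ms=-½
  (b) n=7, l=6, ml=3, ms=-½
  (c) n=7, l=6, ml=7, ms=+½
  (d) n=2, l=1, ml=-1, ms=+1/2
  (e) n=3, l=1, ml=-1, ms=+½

(c) has |ml| = 7 > l = 6, violating −l ≤ ml ≤ l.
The remaining sets (a), (b), (d), (e) satisfy all four rules.

(c)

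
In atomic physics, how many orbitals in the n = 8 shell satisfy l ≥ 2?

60

With n = 8 the allowed l are 0, 1, …, 7.
Per l-value: l=2 → 5; l=3 → 7; l=4 → 9; l=5 → 11; l=6 → 13; l=7 → 15.
Total orbitals: 5 + 7 + 9 + 11 + 13 + 15 = 60.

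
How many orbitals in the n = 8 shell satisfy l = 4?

9

The n = 8 shell has l = 0 through 7; check each.
The (l, m_l) pairs meeting l = 4 give: l=4 → 9.
Total orbitals: 9.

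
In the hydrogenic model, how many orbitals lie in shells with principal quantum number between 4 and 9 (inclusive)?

271

Shell n has n² orbitals: 4²=16 + 5²=25 + 6²=36 + 7²=49 + 8²=64 + 9²=81 = 271 orbitals.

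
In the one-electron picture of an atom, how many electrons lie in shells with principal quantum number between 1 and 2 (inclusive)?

10

Shell n has n² orbitals: 1²=1 + 2²=4 = 5 orbitals.
Two spin states per orbital: 2 × 5 = 10 electrons.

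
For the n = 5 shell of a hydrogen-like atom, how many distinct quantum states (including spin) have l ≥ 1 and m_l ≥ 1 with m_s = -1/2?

For n = 5, l ranges over 0 … 4.
Contributions: l=1 → 1; l=2 → 2; l=3 → 3; l=4 → 4.
Orbitals: 1 + 2 + 3 + 4 = 10. With m_s fixed to a single value there is one state per orbital, giving 10 states.

10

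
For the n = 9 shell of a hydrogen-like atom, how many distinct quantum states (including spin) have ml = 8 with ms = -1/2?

1

For n = 9, l ranges over 0 … 8.
Orbitals with ml = 8, by l: l=8 → 1.
Orbitals: 1. With ms fixed to a single value there is one state per orbital, giving 1 state.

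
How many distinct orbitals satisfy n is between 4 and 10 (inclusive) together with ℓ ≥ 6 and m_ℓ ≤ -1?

Per-shell orbital counts meeting the constraint:
n=7 → 6; n=8 → 13; n=9 → 21; n=10 → 30.
Total orbitals: 6 + 13 + 21 + 30 = 70.

70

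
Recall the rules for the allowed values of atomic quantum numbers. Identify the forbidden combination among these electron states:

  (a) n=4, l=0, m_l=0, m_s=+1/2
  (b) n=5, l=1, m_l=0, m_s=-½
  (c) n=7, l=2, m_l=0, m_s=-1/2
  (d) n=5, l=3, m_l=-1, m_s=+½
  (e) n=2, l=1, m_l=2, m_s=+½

(e) has |m_l| = 2 > l = 1, violating −l ≤ m_l ≤ l.
The remaining sets (a), (b), (c), (d) satisfy all four rules.

(e)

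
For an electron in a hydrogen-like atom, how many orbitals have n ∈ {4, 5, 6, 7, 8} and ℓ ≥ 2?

Per-shell orbital counts meeting the constraint:
n=4 → 12; n=5 → 21; n=6 → 32; n=7 → 45; n=8 → 60.
Total orbitals: 12 + 21 + 32 + 45 + 60 = 170.

170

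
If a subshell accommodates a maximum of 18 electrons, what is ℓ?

ℓ = 4 (g)

2(2ℓ+1) = 18 ⇒ 2ℓ+1 = 9 ⇒ ℓ = 4.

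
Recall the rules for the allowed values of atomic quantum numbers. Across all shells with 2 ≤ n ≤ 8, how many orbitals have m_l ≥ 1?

84

For each n in the range, tally the orbitals obeying m_l ≥ 1:
n=2 → 1; n=3 → 3; n=4 → 6; n=5 → 10; n=6 → 15; n=7 → 21; n=8 → 28.
Total orbitals: 1 + 3 + 6 + 10 + 15 + 21 + 28 = 84.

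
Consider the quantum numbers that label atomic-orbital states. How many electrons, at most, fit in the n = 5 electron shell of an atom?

A shell holds 2n² electrons: 2 × 5² = 2 × 25 = 50.

50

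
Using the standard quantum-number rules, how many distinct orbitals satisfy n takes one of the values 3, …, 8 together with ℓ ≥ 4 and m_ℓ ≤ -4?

20

Count contributing orbitals for each principal shell:
n=5 → 1; n=6 → 3; n=7 → 6; n=8 → 10.
Total orbitals: 1 + 3 + 6 + 10 = 20.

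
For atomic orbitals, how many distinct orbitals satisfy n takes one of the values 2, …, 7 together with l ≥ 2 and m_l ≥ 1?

50

Per-shell orbital counts meeting the constraint:
n=3 → 2; n=4 → 5; n=5 → 9; n=6 → 14; n=7 → 20.
Total orbitals: 2 + 5 + 9 + 14 + 20 = 50.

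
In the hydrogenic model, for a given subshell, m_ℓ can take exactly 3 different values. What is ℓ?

m_ℓ ranges over 2ℓ+1 integers, so 2ℓ+1 = 3 ⇒ ℓ = 1.

ℓ = 1 (p)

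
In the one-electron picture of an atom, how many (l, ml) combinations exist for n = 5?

The n = 5 shell contains n² = 5² = 25 orbitals.

25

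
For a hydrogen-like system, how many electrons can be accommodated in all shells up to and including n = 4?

Total orbitals = 1² + 2² + 3² + 4² = 30. Doubling for spin gives 60 electrons.

60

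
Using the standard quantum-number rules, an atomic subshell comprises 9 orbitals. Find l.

2l+1 = 9 gives l = 4.

l = 4 (g)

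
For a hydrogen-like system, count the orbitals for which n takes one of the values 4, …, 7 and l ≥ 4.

Work shell by shell — for each n, count the (l, ml) pairs that satisfy l ≥ 4:
n=5 → 9; n=6 → 20; n=7 → 33.
Total orbitals: 9 + 20 + 33 = 62.

62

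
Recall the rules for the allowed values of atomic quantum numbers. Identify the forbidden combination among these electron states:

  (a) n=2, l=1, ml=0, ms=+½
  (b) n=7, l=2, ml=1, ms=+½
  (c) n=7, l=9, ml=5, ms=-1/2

(c) has l = 9 ≥ n = 7, violating 0 ≤ l ≤ n−1.
The remaining sets (a), (b) satisfy all four rules.

(c)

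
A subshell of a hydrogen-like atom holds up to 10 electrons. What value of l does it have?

l = 2 (d)

2(2l+1) = 10 ⇒ 2l+1 = 5 ⇒ l = 2.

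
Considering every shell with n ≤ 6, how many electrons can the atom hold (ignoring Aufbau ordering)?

182

Total orbitals = 1² + 2² + 3² + 4² + 5² + 6² = 91. Doubling for spin gives 182 electrons.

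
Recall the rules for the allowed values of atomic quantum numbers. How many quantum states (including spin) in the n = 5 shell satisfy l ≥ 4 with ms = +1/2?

9

Go through l = 0, …, 4 (the values permitted for n = 5).
The (l, ml) pairs meeting l ≥ 4 give: l=4 → 9.
Orbitals: 9. With ms fixed to a single value there is one state per orbital, giving 9 states.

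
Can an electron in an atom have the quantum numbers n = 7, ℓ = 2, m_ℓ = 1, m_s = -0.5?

n = 7 is a positive integer. ℓ = 2 satisfies 0 ≤ ℓ ≤ n−1 = 6. m_ℓ = 1 lies in the range −ℓ … +ℓ (here −2 … 2). m_s = -1/2 is one of ±1/2.
All four constraints are satisfied.

Yes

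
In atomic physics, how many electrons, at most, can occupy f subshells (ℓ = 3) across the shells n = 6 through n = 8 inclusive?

42

An f subshell (ℓ = 3) exists for every n ≥ 4, so shells n = 6, 7, 8 each contribute one — 3 subshells.
Since each f subshell holds 2(2·3+1) = 14 electrons, the total is 3 × 14 = 42.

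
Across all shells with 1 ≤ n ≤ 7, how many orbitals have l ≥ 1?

Count contributing orbitals for each principal shell:
n=2 → 3; n=3 → 8; n=4 → 15; n=5 → 24; n=6 → 35; n=7 → 48.
Total orbitals: 3 + 8 + 15 + 24 + 35 + 48 = 133.

133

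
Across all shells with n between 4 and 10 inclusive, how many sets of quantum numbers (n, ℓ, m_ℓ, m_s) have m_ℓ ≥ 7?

Work shell by shell — for each n, count the (ℓ, m_ℓ) pairs that satisfy m_ℓ ≥ 7:
n=8 → 1; n=9 → 3; n=10 → 6.
Orbitals: 1 + 3 + 6 = 10. Including both spin states (m_s = ±1/2) gives 2 × 10 = 20 states.

20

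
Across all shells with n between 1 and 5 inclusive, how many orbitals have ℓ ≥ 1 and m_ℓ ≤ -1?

20

Per-shell orbital counts meeting the constraint:
n=2 → 1; n=3 → 3; n=4 → 6; n=5 → 10.
Total orbitals: 1 + 3 + 6 + 10 = 20.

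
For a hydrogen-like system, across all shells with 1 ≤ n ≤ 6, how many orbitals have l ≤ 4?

80

Go shell by shell, enumerating (l, ml) with l ≤ 4:
n=1 → 1; n=2 → 4; n=3 → 9; n=4 → 16; n=5 → 25; n=6 → 25.
Total orbitals: 1 + 4 + 9 + 16 + 25 + 25 = 80.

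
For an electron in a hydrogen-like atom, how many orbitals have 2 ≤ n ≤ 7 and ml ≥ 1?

Work shell by shell — for each n, count the (l, ml) pairs that satisfy ml ≥ 1:
n=2 → 1; n=3 → 3; n=4 → 6; n=5 → 10; n=6 → 15; n=7 → 21.
Total orbitals: 1 + 3 + 6 + 10 + 15 + 21 = 56.

56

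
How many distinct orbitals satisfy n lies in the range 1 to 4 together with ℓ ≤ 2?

For each n in the range, tally the orbitals obeying ℓ ≤ 2:
n=1 → 1; n=2 → 4; n=3 → 9; n=4 → 9.
Total orbitals: 1 + 4 + 9 + 9 = 23.

23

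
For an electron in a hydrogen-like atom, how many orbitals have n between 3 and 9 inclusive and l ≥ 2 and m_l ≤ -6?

10

For each n in the range, tally the orbitals obeying l ≥ 2 and m_l ≤ -6:
n=7 → 1; n=8 → 3; n=9 → 6.
Total orbitals: 1 + 3 + 6 = 10.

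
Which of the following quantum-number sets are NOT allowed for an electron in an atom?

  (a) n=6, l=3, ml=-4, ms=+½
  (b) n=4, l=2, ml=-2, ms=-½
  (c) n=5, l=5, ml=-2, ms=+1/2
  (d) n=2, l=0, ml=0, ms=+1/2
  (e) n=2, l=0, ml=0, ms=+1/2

(a) has |ml| = 4 > l = 3, violating −l ≤ ml ≤ l.
(c) has l = 5 ≥ n = 5, violating 0 ≤ l ≤ n−1.
The remaining sets (b), (d), (e) satisfy all four rules.

(a) and (c)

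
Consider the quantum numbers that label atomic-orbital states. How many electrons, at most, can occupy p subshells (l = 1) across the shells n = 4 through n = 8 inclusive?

30

A p subshell (l = 1) exists for every n ≥ 2, so shells n = 4, 5, 6, 7, 8 each contribute one — 5 subshells.
Since each p subshell holds 2(2·1+1) = 6 electrons, the total is 5 × 6 = 30.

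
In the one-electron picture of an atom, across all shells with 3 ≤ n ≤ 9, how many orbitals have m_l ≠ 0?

Treat each shell separately and count matching orbitals:
n=3 → 6; n=4 → 12; n=5 → 20; n=6 → 30; n=7 → 42; n=8 → 56; n=9 → 72.
Total orbitals: 6 + 12 + 20 + 30 + 42 + 56 + 72 = 238.

238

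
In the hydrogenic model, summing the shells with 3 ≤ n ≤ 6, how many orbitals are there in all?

86

Shell n has n² orbitals: 3²=9 + 4²=16 + 5²=25 + 6²=36 = 86 orbitals.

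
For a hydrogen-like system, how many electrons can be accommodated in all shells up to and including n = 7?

280

Total orbitals = 1² + 2² + 3² + 4² + 5² + 6² + 7² = 140. Doubling for spin gives 280 electrons.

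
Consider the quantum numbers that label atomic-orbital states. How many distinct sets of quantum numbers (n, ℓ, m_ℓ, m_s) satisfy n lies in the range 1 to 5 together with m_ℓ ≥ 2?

20

Go shell by shell, enumerating (ℓ, m_ℓ) with m_ℓ ≥ 2:
n=3 → 1; n=4 → 3; n=5 → 6.
Orbitals: 1 + 3 + 6 = 10. Including both spin states (m_s = ±1/2) gives 2 × 10 = 20 states.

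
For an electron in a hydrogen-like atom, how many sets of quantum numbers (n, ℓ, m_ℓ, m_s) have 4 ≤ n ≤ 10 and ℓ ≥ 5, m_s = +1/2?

Treat each shell separately and count matching orbitals:
n=6 → 11; n=7 → 24; n=8 → 39; n=9 → 56; n=10 → 75.
Orbitals: 11 + 24 + 39 + 56 + 75 = 205. With m_s fixed to +1/2 there is one state per orbital, so 205 states.

205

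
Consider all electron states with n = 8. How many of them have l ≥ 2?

120

Go through l = 0, …, 7 (the values permitted for n = 8).
Contributions: l=2 → 5; l=3 → 7; l=4 → 9; l=5 → 11; l=6 → 13; l=7 → 15.
Orbitals: 5 + 7 + 9 + 11 + 13 + 15 = 60. Each orbital carries two spin states, so 60 × 2 = 120 states.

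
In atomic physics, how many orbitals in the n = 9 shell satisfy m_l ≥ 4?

For n = 9, l ranges over 0 … 8.
Orbitals with m_l ≥ 4, by l: l=4 → 1; l=5 → 2; l=6 → 3; l=7 → 4; l=8 → 5.
Total orbitals: 1 + 2 + 3 + 4 + 5 = 15.

15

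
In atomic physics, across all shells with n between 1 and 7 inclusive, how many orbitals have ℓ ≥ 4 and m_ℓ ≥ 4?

Go shell by shell, enumerating (ℓ, m_ℓ) with ℓ ≥ 4 and m_ℓ ≥ 4:
n=5 → 1; n=6 → 3; n=7 → 6.
Total orbitals: 1 + 3 + 6 = 10.

10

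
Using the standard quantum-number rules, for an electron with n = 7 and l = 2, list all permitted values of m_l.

m_l takes every integer from −l to +l. With l = 2 that gives the 5 values -2, -1, 0, 1, 2.

-2, -1, 0, 1, 2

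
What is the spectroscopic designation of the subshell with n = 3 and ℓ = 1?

3p

ℓ = 1 corresponds to the letter 'p', so the subshell is 3p.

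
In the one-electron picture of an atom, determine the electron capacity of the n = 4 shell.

32

A shell holds 2n² electrons: 2 × 4² = 2 × 16 = 32.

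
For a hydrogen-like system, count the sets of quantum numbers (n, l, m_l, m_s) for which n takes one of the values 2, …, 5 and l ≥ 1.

Count contributing orbitals for each principal shell:
n=2 → 3; n=3 → 8; n=4 → 15; n=5 → 24.
Orbitals: 3 + 8 + 15 + 24 = 50. Including both spin states (m_s = ±1/2) gives 2 × 50 = 100 states.

100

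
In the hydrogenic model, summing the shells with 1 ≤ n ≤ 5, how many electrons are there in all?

110

Shell n has n² orbitals: 1²=1 + 2²=4 + 3²=9 + 4²=16 + 5²=25 = 55 orbitals.
Two spin states per orbital: 2 × 55 = 110 electrons.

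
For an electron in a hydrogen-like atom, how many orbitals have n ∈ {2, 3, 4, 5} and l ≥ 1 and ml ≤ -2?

Count contributing orbitals for each principal shell:
n=3 → 1; n=4 → 3; n=5 → 6.
Total orbitals: 1 + 3 + 6 = 10.

10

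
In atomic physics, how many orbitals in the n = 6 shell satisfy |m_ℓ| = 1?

Orbitals with |m_ℓ| = 1, by ℓ: ℓ=1 → 2; ℓ=2 → 2; ℓ=3 → 2; ℓ=4 → 2; ℓ=5 → 2.
Total orbitals: 2 + 2 + 2 + 2 + 2 = 10.

10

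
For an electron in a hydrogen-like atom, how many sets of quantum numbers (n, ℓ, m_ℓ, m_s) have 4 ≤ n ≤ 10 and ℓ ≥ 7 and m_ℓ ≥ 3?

Treat each shell separately and count matching orbitals:
n=8 → 5; n=9 → 11; n=10 → 18.
Orbitals: 5 + 11 + 18 = 34. Including both spin states (m_s = ±1/2) gives 2 × 34 = 68 states.

68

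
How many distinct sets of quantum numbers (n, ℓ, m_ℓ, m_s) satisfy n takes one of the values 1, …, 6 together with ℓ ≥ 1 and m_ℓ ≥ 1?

70

Treat each shell separately and count matching orbitals:
n=2 → 1; n=3 → 3; n=4 → 6; n=5 → 10; n=6 → 15.
Orbitals: 1 + 3 + 6 + 10 + 15 = 35. Including both spin states (m_s = ±1/2) gives 2 × 35 = 70 states.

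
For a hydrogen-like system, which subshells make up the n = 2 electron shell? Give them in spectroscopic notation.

2s, 2p

For n = 2, l runs from 0 to 1. In spectroscopic notation l = 0,1,2,… ↔ s,p,d,f,g,h,i, so the subshells are 2s, 2p.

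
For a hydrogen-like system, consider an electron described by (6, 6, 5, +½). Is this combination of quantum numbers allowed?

The orbital quantum number must satisfy 0 ≤ l ≤ n−1. With n = 6 the allowed l values are 0, 1, 2, 3, 4, 5, so l = 6 is out of range.

Invalid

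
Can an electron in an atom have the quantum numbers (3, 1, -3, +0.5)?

The magnetic quantum number must satisfy −l ≤ ml ≤ l. With l = 1, ml can only be -1, 0, 1, so ml = -3 is forbidden.

No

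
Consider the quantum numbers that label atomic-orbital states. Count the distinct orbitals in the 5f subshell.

A subshell has 2l+1 orbitals; with l = 3, that's 7.

7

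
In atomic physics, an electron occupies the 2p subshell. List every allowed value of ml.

-1, 0, 1

The 2p subshell has l = 1, and ml takes every integer from −l to +l. With l = 1 that gives the 3 values -1, 0, 1.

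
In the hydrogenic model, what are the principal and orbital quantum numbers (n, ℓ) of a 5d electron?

The leading integer gives n = 5; the letter 'd' means ℓ = 2.

n = 5, ℓ = 2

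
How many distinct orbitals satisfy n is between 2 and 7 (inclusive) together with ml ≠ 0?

Work shell by shell — for each n, count the (l, ml) pairs that satisfy ml ≠ 0:
n=2 → 2; n=3 → 6; n=4 → 12; n=5 → 20; n=6 → 30; n=7 → 42.
Total orbitals: 2 + 6 + 12 + 20 + 30 + 42 = 112.

112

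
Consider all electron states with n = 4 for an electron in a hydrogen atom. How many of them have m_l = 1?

6

The n = 4 shell has l = 0 through 3; check each.
Per l-value: l=1 → 1; l=2 → 1; l=3 → 1.
Orbitals: 1 + 1 + 1 = 3. Each orbital carries two spin states, so 3 × 2 = 6 states.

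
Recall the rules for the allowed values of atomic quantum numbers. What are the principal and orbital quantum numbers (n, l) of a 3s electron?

The leading integer gives n = 3; the letter 's' means l = 0.

n = 3, l = 0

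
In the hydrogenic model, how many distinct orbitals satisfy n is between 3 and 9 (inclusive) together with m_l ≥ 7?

4

Go shell by shell, enumerating (l, m_l) with m_l ≥ 7:
n=8 → 1; n=9 → 3.
Total orbitals: 1 + 3 = 4.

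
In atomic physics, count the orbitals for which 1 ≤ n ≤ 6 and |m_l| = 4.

6

For each n in the range, tally the orbitals obeying |m_l| = 4:
n=5 → 2; n=6 → 4.
Total orbitals: 2 + 4 = 6.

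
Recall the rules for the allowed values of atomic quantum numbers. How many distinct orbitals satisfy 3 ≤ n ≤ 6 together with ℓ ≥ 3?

50

Work shell by shell — for each n, count the (ℓ, m_ℓ) pairs that satisfy ℓ ≥ 3:
n=4 → 7; n=5 → 16; n=6 → 27.
Total orbitals: 7 + 16 + 27 = 50.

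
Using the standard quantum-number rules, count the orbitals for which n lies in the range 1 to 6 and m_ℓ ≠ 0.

70

Treat each shell separately and count matching orbitals:
n=2 → 2; n=3 → 6; n=4 → 12; n=5 → 20; n=6 → 30.
Total orbitals: 2 + 6 + 12 + 20 + 30 = 70.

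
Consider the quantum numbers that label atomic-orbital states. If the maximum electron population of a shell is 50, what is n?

2n² = 50 ⇒ n² = 25 ⇒ n = 5.

n = 5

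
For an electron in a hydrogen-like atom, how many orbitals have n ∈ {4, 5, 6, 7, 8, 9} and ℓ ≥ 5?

130

Count contributing orbitals for each principal shell:
n=6 → 11; n=7 → 24; n=8 → 39; n=9 → 56.
Total orbitals: 11 + 24 + 39 + 56 = 130.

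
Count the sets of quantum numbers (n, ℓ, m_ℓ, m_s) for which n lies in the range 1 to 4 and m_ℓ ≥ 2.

Work shell by shell — for each n, count the (ℓ, m_ℓ) pairs that satisfy m_ℓ ≥ 2:
n=3 → 1; n=4 → 3.
Orbitals: 1 + 3 = 4. Including both spin states (m_s = ±1/2) gives 2 × 4 = 8 states.

8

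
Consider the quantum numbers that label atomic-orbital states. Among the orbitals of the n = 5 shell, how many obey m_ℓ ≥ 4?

1

With n = 5 the allowed ℓ are 0, 1, …, 4.
Orbitals with m_ℓ ≥ 4, by ℓ: ℓ=4 → 1.
Total orbitals: 1.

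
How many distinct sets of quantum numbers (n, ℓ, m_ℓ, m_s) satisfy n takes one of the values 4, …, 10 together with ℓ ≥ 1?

728

For each n in the range, tally the orbitals obeying ℓ ≥ 1:
n=4 → 15; n=5 → 24; n=6 → 35; n=7 → 48; n=8 → 63; n=9 → 80; n=10 → 99.
Orbitals: 15 + 24 + 35 + 48 + 63 + 80 + 99 = 364. Including both spin states (m_s = ±1/2) gives 2 × 364 = 728 states.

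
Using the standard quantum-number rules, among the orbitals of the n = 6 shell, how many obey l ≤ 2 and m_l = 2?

1

Go through l = 0, …, 5 (the values permitted for n = 6).
Per l-value: l=2 → 1.
Total orbitals: 1.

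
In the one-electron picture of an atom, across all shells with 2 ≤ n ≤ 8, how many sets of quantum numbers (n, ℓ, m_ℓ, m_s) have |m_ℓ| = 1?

112

Go shell by shell, enumerating (ℓ, m_ℓ) with |m_ℓ| = 1:
n=2 → 2; n=3 → 4; n=4 → 6; n=5 → 8; n=6 → 10; n=7 → 12; n=8 → 14.
Orbitals: 2 + 4 + 6 + 8 + 10 + 12 + 14 = 56. Including both spin states (m_s = ±1/2) gives 2 × 56 = 112 states.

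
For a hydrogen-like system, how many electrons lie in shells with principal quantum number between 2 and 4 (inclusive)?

58

Shell n has n² orbitals: 2²=4 + 3²=9 + 4²=16 = 29 orbitals.
Two spin states per orbital: 2 × 29 = 58 electrons.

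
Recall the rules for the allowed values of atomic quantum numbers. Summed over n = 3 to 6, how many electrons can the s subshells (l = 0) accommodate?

An s subshell (l = 0) exists for every n ≥ 1, so shells n = 3, 4, 5, 6 each contribute one — 4 subshells.
Since each s subshell holds 2(2·0+1) = 2 electrons, the total is 4 × 2 = 8.

8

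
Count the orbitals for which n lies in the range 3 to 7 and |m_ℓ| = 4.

12

Count contributing orbitals for each principal shell:
n=5 → 2; n=6 → 4; n=7 → 6.
Total orbitals: 2 + 4 + 6 = 12.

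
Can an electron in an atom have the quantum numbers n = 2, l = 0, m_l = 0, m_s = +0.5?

n = 2 is a positive integer. l = 0 satisfies 0 ≤ l ≤ n−1 = 1. m_l = 0 lies in the range −l … +l (here 0). m_s = +1/2 is one of ±1/2.
All four constraints are satisfied.

Yes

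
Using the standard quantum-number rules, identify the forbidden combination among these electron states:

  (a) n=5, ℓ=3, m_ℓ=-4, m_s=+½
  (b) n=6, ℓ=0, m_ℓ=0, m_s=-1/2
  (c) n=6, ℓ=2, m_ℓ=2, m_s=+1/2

(a)

(a) has |m_ℓ| = 4 > ℓ = 3, violating −ℓ ≤ m_ℓ ≤ ℓ.
The remaining sets (b), (c) satisfy all four rules.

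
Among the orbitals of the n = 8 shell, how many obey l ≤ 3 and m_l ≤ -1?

The n = 8 shell has l = 0 through 7; check each.
Contributions: l=1 → 1; l=2 → 2; l=3 → 3.
Total orbitals: 1 + 2 + 3 = 6.

6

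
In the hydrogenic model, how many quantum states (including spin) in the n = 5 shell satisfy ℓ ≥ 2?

With n = 5 the allowed ℓ are 0, 1, …, 4.
Contributions: ℓ=2 → 5; ℓ=3 → 7; ℓ=4 → 9.
Orbitals: 5 + 7 + 9 = 21. Each orbital carries two spin states, so 21 × 2 = 42 states.

42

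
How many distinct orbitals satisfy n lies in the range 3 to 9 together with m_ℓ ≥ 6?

10

Go shell by shell, enumerating (ℓ, m_ℓ) with m_ℓ ≥ 6:
n=7 → 1; n=8 → 3; n=9 → 6.
Total orbitals: 1 + 3 + 6 = 10.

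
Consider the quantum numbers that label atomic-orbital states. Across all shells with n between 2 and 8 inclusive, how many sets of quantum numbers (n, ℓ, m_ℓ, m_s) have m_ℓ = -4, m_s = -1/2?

Per-shell orbital counts meeting the constraint:
n=5 → 1; n=6 → 2; n=7 → 3; n=8 → 4.
Orbitals: 1 + 2 + 3 + 4 = 10. With m_s fixed to -1/2 there is one state per orbital, so 10 states.

10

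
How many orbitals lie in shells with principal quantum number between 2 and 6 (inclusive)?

Shell n has n² orbitals: 2²=4 + 3²=9 + 4²=16 + 5²=25 + 6²=36 = 90 orbitals.

90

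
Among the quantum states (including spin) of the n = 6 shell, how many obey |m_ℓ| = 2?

16

Per ℓ-value: ℓ=2 → 2; ℓ=3 → 2; ℓ=4 → 2; ℓ=5 → 2.
Orbitals: 2 + 2 + 2 + 2 = 8. Each orbital carries two spin states, so 8 × 2 = 16 states.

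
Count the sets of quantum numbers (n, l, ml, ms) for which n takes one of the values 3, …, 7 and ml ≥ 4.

20

Treat each shell separately and count matching orbitals:
n=5 → 1; n=6 → 3; n=7 → 6.
Orbitals: 1 + 3 + 6 = 10. Including both spin states (ms = ±1/2) gives 2 × 10 = 20 states.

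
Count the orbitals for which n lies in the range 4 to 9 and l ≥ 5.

Work shell by shell — for each n, count the (l, ml) pairs that satisfy l ≥ 5:
n=6 → 11; n=7 → 24; n=8 → 39; n=9 → 56.
Total orbitals: 11 + 24 + 39 + 56 = 130.

130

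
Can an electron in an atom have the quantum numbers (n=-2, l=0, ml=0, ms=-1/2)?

Not allowed

The principal quantum number must be a positive integer (n ≥ 1), but here n = -2.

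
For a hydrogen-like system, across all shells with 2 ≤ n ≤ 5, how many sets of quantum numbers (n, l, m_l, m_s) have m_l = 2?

Per-shell orbital counts meeting the constraint:
n=3 → 1; n=4 → 2; n=5 → 3.
Orbitals: 1 + 2 + 3 = 6. Including both spin states (m_s = ±1/2) gives 2 × 6 = 12 states.

12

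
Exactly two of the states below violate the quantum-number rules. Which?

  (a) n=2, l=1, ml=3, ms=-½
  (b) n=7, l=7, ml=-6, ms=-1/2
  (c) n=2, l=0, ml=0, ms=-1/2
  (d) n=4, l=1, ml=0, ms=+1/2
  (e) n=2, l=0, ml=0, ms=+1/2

(a) and (b)

(a) has |ml| = 3 > l = 1, violating −l ≤ ml ≤ l.
(b) has l = 7 ≥ n = 7, violating 0 ≤ l ≤ n−1.
The remaining sets (c), (d), (e) satisfy all four rules.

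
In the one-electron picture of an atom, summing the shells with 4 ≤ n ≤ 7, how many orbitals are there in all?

Shell n has n² orbitals: 4²=16 + 5²=25 + 6²=36 + 7²=49 = 126 orbitals.

126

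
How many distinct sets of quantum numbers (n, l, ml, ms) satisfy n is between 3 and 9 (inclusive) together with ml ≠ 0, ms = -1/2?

238

Count contributing orbitals for each principal shell:
n=3 → 6; n=4 → 12; n=5 → 20; n=6 → 30; n=7 → 42; n=8 → 56; n=9 → 72.
Orbitals: 6 + 12 + 20 + 30 + 42 + 56 + 72 = 238. With ms fixed to -1/2 there is one state per orbital, so 238 states.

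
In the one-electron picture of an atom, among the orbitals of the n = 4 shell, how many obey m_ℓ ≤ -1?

6

The n = 4 shell has ℓ = 0 through 3; check each.
The (ℓ, m_ℓ) pairs meeting m_ℓ ≤ -1 give: ℓ=1 → 1; ℓ=2 → 2; ℓ=3 → 3.
Total orbitals: 1 + 2 + 3 = 6.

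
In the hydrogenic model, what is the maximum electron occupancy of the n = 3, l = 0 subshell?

2

A subshell with l = 0 has 2l+1 = 1 orbital, each holding 2 electrons (spin ±1/2), so 1 × 2 = 2.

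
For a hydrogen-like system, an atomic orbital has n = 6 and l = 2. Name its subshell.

l = 2 corresponds to the letter 'd', so the subshell is 6d.

6d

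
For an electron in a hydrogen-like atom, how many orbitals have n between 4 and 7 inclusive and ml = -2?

14

Go shell by shell, enumerating (l, ml) with ml = -2:
n=4 → 2; n=5 → 3; n=6 → 4; n=7 → 5.
Total orbitals: 2 + 3 + 4 + 5 = 14.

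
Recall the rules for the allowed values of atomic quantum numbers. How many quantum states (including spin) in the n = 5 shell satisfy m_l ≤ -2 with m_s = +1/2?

Contributions: l=2 → 1; l=3 → 2; l=4 → 3.
Orbitals: 1 + 2 + 3 = 6. With m_s fixed to a single value there is one state per orbital, giving 6 states.

6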